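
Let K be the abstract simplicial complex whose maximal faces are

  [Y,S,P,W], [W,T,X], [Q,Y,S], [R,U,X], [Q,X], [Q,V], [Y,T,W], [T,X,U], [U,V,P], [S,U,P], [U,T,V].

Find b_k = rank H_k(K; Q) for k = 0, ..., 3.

b_0 = 1, b_1 = 3, b_2 = 0, b_3 = 0.

We work with the vertex ordering P < Q < R < S < T < U < V < W < X < Y. The simplices of K, each written with vertices in increasing order, are:

  0-simplices (10): P, Q, R, S, T, U, V, W, X, Y
  1-simplices (23): PS, PU, PV, PW, PY, QS, QV, QX, QY, RU, RX, SU, SW, SY, TU, TV, TW, TX, TY, UV, UX, WX, WY
  2-simplices (12): PSU, PSW, PSY, PUV, PWY, QSY, RUX, SWY, TUV, TUX, TWX, TWY
  3-simplices (1): PSWY

Hence C_0 ≅ Z^10, C_1 ≅ Z^23, C_2 ≅ Z^12, C_3 ≅ Z^1.

Boundary ∂_1: C_1 → C_0 sends each edge [p,q] (with p < q) to q − p. For instance
  ∂TX = X − T.
The resulting 10×23 matrix has rank 9, and its Smith normal form has invariant factors (1,1,1,1,1,1,1,1,1).

∂_2: C_2 → C_1 acts by ∂[p,q,r] = [q,r] − [p,r] + [p,q]. For instance
  ∂PSW = SW − PW + PS,
  ∂TUV = UV − TV + TU.
The resulting 23×12 matrix has rank 11, and its Smith normal form has invariant factors (1,1,1,1,1,1,1,1,1,1,1).

Boundary ∂_3: C_3 → C_2 sends each 3-simplex σ to the alternating sum Σ_i (−1)^i (σ with its i-th vertex removed). For instance
  ∂PSWY = SWY − PWY + PSY − PSW.
The 12×1 boundary matrix has rank 1 and Smith normal form diag(1).

From H_k ≅ ker(∂_k) / im(∂_{k+1}) we obtain:

  H_0: rank C_0 − rank ∂_1 = 10 − 9 = 1, and the invariant factors of ∂_1 are all 1, so H_0 = Z.
  H_1: rank ker ∂_1 − rank ∂_2 = (23 − 9) − 11 = 3, and the invariant factors of ∂_2 are all 1, so H_1 = Z^3.
  H_2: rank ker ∂_2 − rank ∂_3 = (12 − 11) − 1 = 0, and the invariant factors of ∂_3 are all 1, so H_2 = 0.
  H_3: rank ker ∂_3 − rank ∂_4 = (1 − 1) − 0 = 0, and there is no ∂_4, so H_3 = 0.

Hence the Betti numbers are b_0 = 1, b_1 = 3, b_2 = 0, b_3 = 0.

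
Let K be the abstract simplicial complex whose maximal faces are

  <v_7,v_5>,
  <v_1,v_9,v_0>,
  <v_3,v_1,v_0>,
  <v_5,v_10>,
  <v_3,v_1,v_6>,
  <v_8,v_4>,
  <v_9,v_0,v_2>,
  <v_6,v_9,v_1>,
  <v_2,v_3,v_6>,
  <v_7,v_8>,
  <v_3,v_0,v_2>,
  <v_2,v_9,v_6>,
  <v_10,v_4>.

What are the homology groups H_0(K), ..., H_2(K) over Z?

H_0 ≅ Z^2,  H_1 ≅ Z,  H_2 ≅ Z.

K has 11 vertices, 17 edges, 8 triangles.
rank ∂_0 = 0, rank ∂_1 = 9 ⇒ b_0 = 11 − 0 − 9 = 2; all invariant factors of ∂_1 are 1 so no torsion. So H_0 ≅ Z^2.
rank ∂_1 = 9, rank ∂_2 = 7 ⇒ b_1 = 17 − 9 − 7 = 1; all invariant factors of ∂_2 are 1 so no torsion. So H_1 ≅ Z.
rank ∂_2 = 7, rank ∂_3 = 0 ⇒ b_2 = 8 − 7 − 0 = 1. So H_2 ≅ Z.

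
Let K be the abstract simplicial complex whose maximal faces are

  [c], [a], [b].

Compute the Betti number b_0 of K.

K has 3 vertices.
rank ∂_0 = 0, rank ∂_1 = 0 ⇒ b_0 = 3 − 0 − 0 = 3. So H_0 ≅ Z^3.

b_0 = 3.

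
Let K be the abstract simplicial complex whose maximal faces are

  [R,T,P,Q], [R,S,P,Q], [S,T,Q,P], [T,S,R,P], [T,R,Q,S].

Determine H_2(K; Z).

H_2 = 0.

Order the vertices as P < Q < R < S < T. Listing each simplex with vertices in this order, K has dimension 3 with simplices:

  0-simplices (5): P, Q, R, S, T
  1-simplices (10): PQ, PR, PS, PT, QR, QS, QT, RS, RT, ST
  2-simplices (10): PQR, PQS, PQT, PRS, PRT, PST, QRS, QRT, QST, RST
  3-simplices (5): PQRS, PQRT, PQST, PRST, QRST

Hence C_0 ≅ Z^5, C_1 ≅ Z^10, C_2 ≅ Z^10, C_3 ≅ Z^5.

∂_1: C_1 → C_0 sends each edge [p,q] (with p < q) to q − p.
As a 5×10 matrix over Z this has rank 4, with invariant factors (1,1,1,1).

The boundary map ∂_2: C_2 → C_1 acts by ∂[p,q,r] = [q,r] − [p,r] + [p,q]. For instance
  ∂PQR = QR − PR + PQ,
  ∂QST = ST − QT + QS.
The 10×10 boundary matrix has rank 6 and Smith normal form diag(1,1,1,1,1,1).

∂_3: C_3 → C_2 sends each 3-simplex σ to the alternating sum Σ_i (−1)^i (σ with its i-th vertex removed). For instance
  ∂PQRT = QRT − PRT + PQT − PQR,
  ∂PQRS = QRS − PRS + PQS − PQR.
The 10×5 boundary matrix has rank 4 and Smith normal form diag(1,1,1,1).

Reading off H_k = ker ∂_k / im ∂_{k+1}:

  H_2: rank ker ∂_2 − rank ∂_3 = (10 − 6) − 4 = 0, and the invariant factors of ∂_3 are all 1, so H_2 = 0.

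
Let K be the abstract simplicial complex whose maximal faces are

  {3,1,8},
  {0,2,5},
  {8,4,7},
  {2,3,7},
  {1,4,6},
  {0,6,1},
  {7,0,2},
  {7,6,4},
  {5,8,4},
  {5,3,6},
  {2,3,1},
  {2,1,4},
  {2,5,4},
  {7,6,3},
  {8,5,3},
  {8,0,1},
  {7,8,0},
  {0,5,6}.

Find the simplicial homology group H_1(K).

H_1 ≅ Z^2.

Take the total order 0 < 1 < 2 < 3 < 4 < 5 < 6 < 7 < 8 on the vertex set. Then K (dimension 2) consists of the simplices:

  0-simplices (9): [0], [1], [2], [3], [4], [5], [6], [7], [8]
  1-simplices (27): (27 of them)
  2-simplices (18): [0,1,6], [0,1,8], [0,2,5], [0,2,7], [0,5,6], [0,7,8], [1,2,3], [1,2,4], [1,3,8], [1,4,6], [2,3,7], [2,4,5], [3,5,6], [3,5,8], [3,6,7], [4,5,8], [4,6,7], [4,7,8]

giving chain groups C_0 ≅ Z^9, C_1 ≅ Z^27, C_2 ≅ Z^18.

The boundary map ∂_1: C_1 → C_0 maps an edge to its endpoints' difference, ∂[p,q] = q − p.
This gives a 9×27 integer matrix of rank 8; reducing to Smith normal form yields diagonal entries (1,1,1,1,1,1,1,1).

∂_2: C_2 → C_1 maps a triangle to the signed sum of its edges. For instance
  ∂[3,6,7] = [6,7] − [3,7] + [3,6],
  ∂[0,7,8] = [7,8] − [0,8] + [0,7].
The 27×18 boundary matrix has rank 17 and Smith normal form diag(1,1,1,1,1,1,1,1,1,1,1,1,1,1,1,1,1).

Now H_k = ker ∂_k / im ∂_{k+1}, so:

  H_1: rank ker ∂_1 − rank ∂_2 = (27 − 8) − 17 = 2, and the invariant factors of ∂_2 are all 1, so H_1 ≅ Z^2.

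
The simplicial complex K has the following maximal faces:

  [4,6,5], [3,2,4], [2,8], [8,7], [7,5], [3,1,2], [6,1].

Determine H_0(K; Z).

H_0 = Z.

Take the total order 1 < 2 < 3 < 4 < 5 < 6 < 7 < 8 on the vertex set. Then K (dimension 2) consists of the simplices:

  0-simplices (8): [1], [2], [3], [4], [5], [6], [7], [8]
  1-simplices (12): [1,2], [1,3], [1,6], [2,3], [2,4], [2,8], [3,4], [4,5], [4,6], [5,6], [5,7], [7,8]
  2-simplices (3): [1,2,3], [2,3,4], [4,5,6]

so the chain groups are C_0 ≅ Z^8, C_1 ≅ Z^12, C_2 ≅ Z^3.

∂_1: C_1 → C_0 is given by ∂[p,q] = [q] − [p]. For instance
  ∂[3,4] = [4] − [3].
The 8×12 boundary matrix has rank 7 and Smith normal form diag(1,1,1,1,1,1,1).

Boundary ∂_2: C_2 → C_1 sends each 2-simplex [p,q,r] to [q,r] − [p,r] + [p,q]. For instance
  ∂[4,5,6] = [5,6] − [4,6] + [4,5],
  ∂[1,2,3] = [2,3] − [1,3] + [1,2].
As a 12×3 matrix over Z this has rank 3, with invariant factors (1,1,1).

From H_k ≅ ker(∂_k) / im(∂_{k+1}) we obtain:

  H_0: rank C_0 − rank ∂_1 = 8 − 7 = 1, and the invariant factors of ∂_1 are all 1, so H_0 ≅ Z.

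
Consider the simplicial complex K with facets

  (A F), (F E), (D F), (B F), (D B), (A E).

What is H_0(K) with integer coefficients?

H_0 = Z.

We work with the vertex ordering A < B < D < E < F. The simplices of K, each written with vertices in increasing order, are:

  0-simplices (5): A, B, D, E, F
  1-simplices (6): AE, AF, BD, BF, DF, EF

Hence C_0 ≅ Z^5, C_1 ≅ Z^6.

Boundary ∂_1: C_1 → C_0 maps an edge to its endpoints' difference, ∂[p,q] = q − p.
This gives a 5×6 integer matrix of rank 4; reducing to Smith normal form yields diagonal entries (1,1,1,1).

From H_k ≅ ker(∂_k) / im(∂_{k+1}) we obtain:

  H_0: rank C_0 − rank ∂_1 = 5 − 4 = 1, and the invariant factors of ∂_1 are all 1, so H_0 ≅ Z.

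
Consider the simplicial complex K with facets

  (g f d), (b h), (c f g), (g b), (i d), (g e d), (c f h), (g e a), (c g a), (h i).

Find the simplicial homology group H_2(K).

Order the vertices as a < b < c < d < e < f < g < h < i. Listing each simplex with vertices in this order, K has dimension 2 with simplices:

  0-simplices (9): a, b, c, d, e, f, g, h, i
  1-simplices (16): ac, ae, ag, bg, bh, cf, cg, ch, de, df, dg, di, eg, fg, fh, hi
  2-simplices (6): acg, aeg, cfg, cfh, deg, dfg

giving chain groups C_0 ≅ Z^9, C_1 ≅ Z^16, C_2 ≅ Z^6.

Boundary ∂_1: C_1 → C_0 maps an edge to its endpoints' difference, ∂[p,q] = q − p. For instance
  ∂ae = e − a.
This gives a 9×16 integer matrix of rank 8; reducing to Smith normal form yields diagonal entries (1,1,1,1,1,1,1,1).

∂_2: C_2 → C_1 maps a triangle to the signed sum of its edges. For instance
  ∂deg = eg − dg + de,
  ∂cfh = fh − ch + cf.
As a 16×6 matrix over Z this has rank 6, with invariant factors (1,1,1,1,1,1).

Reading off H_k = ker ∂_k / im ∂_{k+1}:

  H_2: rank ker ∂_2 − rank ∂_3 = (6 − 6) − 0 = 0, and there is no ∂_3, so H_2 = 0.

H_2 ≅ 0.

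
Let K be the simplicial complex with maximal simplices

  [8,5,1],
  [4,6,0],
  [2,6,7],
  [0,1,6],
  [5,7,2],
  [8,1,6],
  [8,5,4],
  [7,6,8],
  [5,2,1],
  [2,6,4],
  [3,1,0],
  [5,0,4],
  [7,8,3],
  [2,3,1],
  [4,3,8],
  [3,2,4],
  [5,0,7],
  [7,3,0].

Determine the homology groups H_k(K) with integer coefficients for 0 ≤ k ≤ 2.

H_0 ≅ Z,  H_1 ≅ Z^2,  H_2 ≅ Z.

K has 9 vertices, 27 edges, 18 triangles.
rank ∂_0 = 0, rank ∂_1 = 8 ⇒ b_0 = 9 − 0 − 8 = 1; all invariant factors of ∂_1 are 1 so no torsion. So H_0 ≅ Z.
rank ∂_1 = 8, rank ∂_2 = 17 ⇒ b_1 = 27 − 8 − 17 = 2; all invariant factors of ∂_2 are 1 so no torsion. So H_1 ≅ Z^2.
rank ∂_2 = 17, rank ∂_3 = 0 ⇒ b_2 = 18 − 17 − 0 = 1. So H_2 ≅ Z.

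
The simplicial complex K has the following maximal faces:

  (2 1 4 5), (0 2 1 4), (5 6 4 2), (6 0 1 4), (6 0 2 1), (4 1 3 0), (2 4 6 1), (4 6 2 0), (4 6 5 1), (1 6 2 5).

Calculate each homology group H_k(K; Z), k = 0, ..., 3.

We work with the vertex ordering 0 < 1 < 2 < 3 < 4 < 5 < 6. The simplices of K, each written with vertices in increasing order, are:

  0-simplices (7): [0], [1], [2], [3], [4], [5], [6]
  1-simplices (17): [0,1], [0,2], [0,3], [0,4], [0,6], [1,2], [1,3], [1,4], [1,5], [1,6], [2,4], [2,5], [2,6], [3,4], [4,5], [4,6], [5,6]
  2-simplices (19): (19 of them)
  3-simplices (10): [0,1,2,4], [0,1,2,6], [0,1,3,4], [0,1,4,6], [0,2,4,6], [1,2,4,5], [1,2,4,6], [1,2,5,6], [1,4,5,6], [2,4,5,6]

giving chain groups C_0 ≅ Z^7, C_1 ≅ Z^17, C_2 ≅ Z^19, C_3 ≅ Z^10.

∂_1: C_1 → C_0 maps an edge to its endpoints' difference, ∂[p,q] = q − p. For instance
  ∂[0,2] = [2] − [0].
This gives a 7×17 integer matrix of rank 6; reducing to Smith normal form yields diagonal entries (1,1,1,1,1,1).

The boundary map ∂_2: C_2 → C_1 maps a triangle to the signed sum of its edges. For instance
  ∂[0,1,2] = [1,2] − [0,2] + [0,1],
  ∂[0,3,4] = [3,4] − [0,4] + [0,3].
As a 17×19 matrix over Z this has rank 11, with invariant factors (1,1,1,1,1,1,1,1,1,1,1).

Boundary ∂_3: C_3 → C_2 sends each 3-simplex σ to the alternating sum Σ_i (−1)^i (σ with its i-th vertex removed). For instance
  ∂[0,2,4,6] = [2,4,6] − [0,4,6] + [0,2,6] − [0,2,4],
  ∂[0,1,2,4] = [1,2,4] − [0,2,4] + [0,1,4] − [0,1,2].
The 19×10 boundary matrix has rank 8 and Smith normal form diag(1,1,1,1,1,1,1,1).

From H_k ≅ ker(∂_k) / im(∂_{k+1}) we obtain:

  H_0: rank C_0 − rank ∂_1 = 7 − 6 = 1, and the invariant factors of ∂_1 are all 1, so H_0 ≅ Z.
  H_1: rank ker ∂_1 − rank ∂_2 = (17 − 6) − 11 = 0, and the invariant factors of ∂_2 are all 1, so H_1 ≅ 0.
  H_2: rank ker ∂_2 − rank ∂_3 = (19 − 11) − 8 = 0, and the invariant factors of ∂_3 are all 1, so H_2 ≅ 0.
  H_3: rank ker ∂_3 − rank ∂_4 = (10 − 8) − 0 = 2, and there is no ∂_4, so H_3 ≅ Z^2.

As a check, the Euler characteristic is 7 − 17 + 19 − 10 = -1, which agrees with 1 − 0 + 0 − 2 = -1.

H_0 = Z,  H_1 = 0,  H_2 = 0,  H_3 = Z^2.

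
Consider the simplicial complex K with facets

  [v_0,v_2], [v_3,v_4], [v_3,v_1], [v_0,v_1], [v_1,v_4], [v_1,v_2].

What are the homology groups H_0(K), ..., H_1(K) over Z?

H_0 ≅ Z,  H_1 ≅ Z^2.

K has 5 vertices, 6 edges.
rank ∂_0 = 0, rank ∂_1 = 4 ⇒ b_0 = 5 − 0 − 4 = 1; all invariant factors of ∂_1 are 1 so no torsion. So H_0 = Z.
rank ∂_1 = 4, rank ∂_2 = 0 ⇒ b_1 = 6 − 4 − 0 = 2. So H_1 = Z^2.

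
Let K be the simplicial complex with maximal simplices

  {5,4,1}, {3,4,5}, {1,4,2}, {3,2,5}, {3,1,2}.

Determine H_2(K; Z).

We work with the vertex ordering 1 < 2 < 3 < 4 < 5. The simplices of K, each written with vertices in increasing order, are:

  0-simplices (5): [1], [2], [3], [4], [5]
  1-simplices (10): [1,2], [1,3], [1,4], [1,5], [2,3], [2,4], [2,5], [3,4], [3,5], [4,5]
  2-simplices (5): [1,2,3], [1,2,4], [1,4,5], [2,3,5], [3,4,5]

so the chain groups are C_0 ≅ Z^5, C_1 ≅ Z^10, C_2 ≅ Z^5.

∂_1: C_1 → C_0 is given by ∂[p,q] = [q] − [p]. For instance
  ∂[1,2] = [2] − [1].
The 5×10 boundary matrix has rank 4 and Smith normal form diag(1,1,1,1).

Boundary ∂_2: C_2 → C_1 maps a triangle to the signed sum of its edges. For instance
  ∂[1,4,5] = [4,5] − [1,5] + [1,4],
  ∂[1,2,3] = [2,3] − [1,3] + [1,2].
This gives a 10×5 integer matrix of rank 5; reducing to Smith normal form yields diagonal entries (1,1,1,1,1).

Reading off H_k = ker ∂_k / im ∂_{k+1}:

  H_2: rank ker ∂_2 − rank ∂_3 = (5 − 5) − 0 = 0, and there is no ∂_3, so H_2 ≅ 0.

(K is a triangulation of the Möbius band.)

H_2 = 0.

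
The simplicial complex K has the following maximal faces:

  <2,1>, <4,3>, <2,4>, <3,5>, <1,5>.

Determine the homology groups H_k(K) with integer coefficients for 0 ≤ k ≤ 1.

H_0 ≅ Z,  H_1 ≅ Z.

Fix the vertex order 1 < 2 < 3 < 4 < 5 and write every simplex with vertices in increasing order. Then dim K = 1 and the simplices of K are:

  0-simplices (5): [1], [2], [3], [4], [5]
  1-simplices (5): [1,2], [1,5], [2,4], [3,4], [3,5]

Hence C_0 ≅ Z^5, C_1 ≅ Z^5.

∂_1: C_1 → C_0 is given by ∂[p,q] = [q] − [p]. For instance
  ∂[3,4] = [4] − [3].
The 5×5 boundary matrix has rank 4 and Smith normal form diag(1,1,1,1).

From H_k ≅ ker(∂_k) / im(∂_{k+1}) we obtain:

  H_0: rank C_0 − rank ∂_1 = 5 − 4 = 1, and the invariant factors of ∂_1 are all 1, so H_0 ≅ Z.
  H_1: rank ker ∂_1 − rank ∂_2 = (5 − 4) − 0 = 1, and there is no ∂_2, so H_1 ≅ Z.

As a check, the Euler characteristic is 5 − 5 = 0, which agrees with 1 − 1 = 0.
(K is a triangulation of the circle S^1.)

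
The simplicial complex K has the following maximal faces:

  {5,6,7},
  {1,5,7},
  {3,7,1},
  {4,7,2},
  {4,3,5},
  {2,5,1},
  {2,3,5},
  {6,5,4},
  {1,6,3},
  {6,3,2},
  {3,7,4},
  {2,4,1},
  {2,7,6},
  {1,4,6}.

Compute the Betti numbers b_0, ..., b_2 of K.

We work with the vertex ordering 1 < 2 < 3 < 4 < 5 < 6 < 7. The simplices of K, each written with vertices in increasing order, are:

  0-simplices (7): [1], [2], [3], [4], [5], [6], [7]
  1-simplices (21): [1,2], [1,3], [1,4], [1,5], [1,6], [1,7], [2,3], [2,4], [2,5], [2,6], [2,7], [3,4], [3,5], [3,6], [3,7], [4,5], [4,6], [4,7], [5,6], [5,7], [6,7]
  2-simplices (14): [1,2,4], [1,2,5], [1,3,6], [1,3,7], [1,4,6], [1,5,7], [2,3,5], [2,3,6], [2,4,7], [2,6,7], [3,4,5], [3,4,7], [4,5,6], [5,6,7]

Hence C_0 ≅ Z^7, C_1 ≅ Z^21, C_2 ≅ Z^14.

The boundary map ∂_1: C_1 → C_0 is given by ∂[p,q] = [q] − [p]. For instance
  ∂[1,5] = [5] − [1].
As a 7×21 matrix over Z this has rank 6, with invariant factors (1,1,1,1,1,1).

∂_2: C_2 → C_1 maps a triangle to the signed sum of its edges. For instance
  ∂[2,3,6] = [3,6] − [2,6] + [2,3],
  ∂[1,5,7] = [5,7] − [1,7] + [1,5].
The resulting 21×14 matrix has rank 13, and its Smith normal form has invariant factors (1,1,1,1,1,1,1,1,1,1,1,1,1).

Computing H_k = (kernel of ∂_k) / (image of ∂_{k+1}):

  H_0: rank C_0 − rank ∂_1 = 7 − 6 = 1, and the invariant factors of ∂_1 are all 1, so H_0 ≅ Z.
  H_1: rank ker ∂_1 − rank ∂_2 = (21 − 6) − 13 = 2, and the invariant factors of ∂_2 are all 1, so H_1 ≅ Z^2.
  H_2: rank ker ∂_2 − rank ∂_3 = (14 − 13) − 0 = 1, and there is no ∂_3, so H_2 ≅ Z.

As a check, the Euler characteristic is 7 − 21 + 14 = 0, which agrees with 1 − 2 + 1 = 0.
(K is a triangulation of the torus T^2.)

Hence the Betti numbers are b_0 = 1, b_1 = 2, b_2 = 1.

b_0 = 1, b_1 = 2, b_2 = 1.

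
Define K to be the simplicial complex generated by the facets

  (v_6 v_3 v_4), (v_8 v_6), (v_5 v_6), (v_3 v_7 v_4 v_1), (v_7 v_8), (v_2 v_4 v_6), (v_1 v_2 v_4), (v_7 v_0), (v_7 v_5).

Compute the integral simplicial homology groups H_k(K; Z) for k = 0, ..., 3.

Order the vertices as v_0 < v_1 < v_2 < v_3 < v_4 < v_5 < v_6 < v_7 < v_8. Listing each simplex with vertices in this order, K has dimension 3 with simplices:

  0-simplices (9): [v_0], [v_1], [v_2], [v_3], [v_4], [v_5], [v_6], [v_7], [v_8]
  1-simplices (16): (16 of them)
  2-simplices (7): [v_1,v_2,v_4], [v_1,v_3,v_4], [v_1,v_3,v_7], [v_1,v_4,v_7], [v_2,v_4,v_6], [v_3,v_4,v_6], [v_3,v_4,v_7]
  3-simplices (1): [v_1,v_3,v_4,v_7]

Hence C_0 ≅ Z^9, C_1 ≅ Z^16, C_2 ≅ Z^7, C_3 ≅ Z^1.

The boundary map ∂_1: C_1 → C_0 maps an edge to its endpoints' difference, ∂[p,q] = q − p. For instance
  ∂[v_6,v_8] = [v_8] − [v_6].
The resulting 9×16 matrix has rank 8, and its Smith normal form has invariant factors (1,1,1,1,1,1,1,1).

The boundary map ∂_2: C_2 → C_1 sends each 2-simplex [p,q,r] to [q,r] − [p,r] + [p,q]. For instance
  ∂[v_1,v_3,v_7] = [v_3,v_7] − [v_1,v_7] + [v_1,v_3],
  ∂[v_2,v_4,v_6] = [v_4,v_6] − [v_2,v_6] + [v_2,v_4].
As a 16×7 matrix over Z this has rank 6, with invariant factors (1,1,1,1,1,1).

Boundary ∂_3: C_3 → C_2 sends each 3-simplex σ to the alternating sum Σ_i (−1)^i (σ with its i-th vertex removed). For instance
  ∂[v_1,v_3,v_4,v_7] = [v_3,v_4,v_7] − [v_1,v_4,v_7] + [v_1,v_3,v_7] − [v_1,v_3,v_4].
The 7×1 boundary matrix has rank 1 and Smith normal form diag(1).

Now H_k = ker ∂_k / im ∂_{k+1}, so:

  H_0: rank C_0 − rank ∂_1 = 9 − 8 = 1, and the invariant factors of ∂_1 are all 1, so H_0 = Z.
  H_1: rank ker ∂_1 − rank ∂_2 = (16 − 8) − 6 = 2, and the invariant factors of ∂_2 are all 1, so H_1 = Z^2.
  H_2: rank ker ∂_2 − rank ∂_3 = (7 − 6) − 1 = 0, and the invariant factors of ∂_3 are all 1, so H_2 = 0.
  H_3: rank ker ∂_3 − rank ∂_4 = (1 − 1) − 0 = 0, and there is no ∂_4, so H_3 = 0.

H_0 = Z,  H_1 = Z^2,  H_2 = 0,  H_3 = 0.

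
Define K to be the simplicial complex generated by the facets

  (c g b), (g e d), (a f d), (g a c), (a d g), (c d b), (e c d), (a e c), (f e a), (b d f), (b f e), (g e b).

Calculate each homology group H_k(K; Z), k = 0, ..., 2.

We work with the vertex ordering a < b < c < d < e < f < g. The simplices of K, each written with vertices in increasing order, are:

  0-simplices (7): a, b, c, d, e, f, g
  1-simplices (18): ac, ad, ae, af, ag, bc, bd, be, bf, bg, cd, ce, cg, de, df, dg, ef, eg
  2-simplices (12): ace, acg, adf, adg, aef, bcd, bcg, bdf, bef, beg, cde, deg

Hence C_0 ≅ Z^7, C_1 ≅ Z^18, C_2 ≅ Z^12.

The boundary map ∂_1: C_1 → C_0 maps an edge to its endpoints' difference, ∂[p,q] = q − p. For instance
  ∂ef = f − e.
As a 7×18 matrix over Z this has rank 6, with invariant factors (1,1,1,1,1,1).

∂_2: C_2 → C_1 maps a triangle to the signed sum of its edges. For instance
  ∂bdf = df − bf + bd,
  ∂acg = cg − ag + ac.
The resulting 18×12 matrix has rank 12, and its Smith normal form has invariant factors (1,1,1,1,1,1,1,1,1,1,1,2).

Computing H_k = (kernel of ∂_k) / (image of ∂_{k+1}):

  H_0: rank C_0 − rank ∂_1 = 7 − 6 = 1, and the invariant factors of ∂_1 are all 1, so H_0 ≅ Z.
  H_1: rank ker ∂_1 − rank ∂_2 = (18 − 6) − 12 = 0, and ∂_2 has invariant factor 2 > 1, so H_1 ≅ Z/2Z.
  H_2: rank ker ∂_2 − rank ∂_3 = (12 − 12) − 0 = 0, and there is no ∂_3, so H_2 ≅ 0.

(K is a triangulation of the real projective plane RP^2.)

H_0 = Z,  H_1 = Z/2Z,  H_2 = 0.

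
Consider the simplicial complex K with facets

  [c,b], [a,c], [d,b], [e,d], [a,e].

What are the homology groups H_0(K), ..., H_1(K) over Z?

H_0 ≅ Z,  H_1 ≅ Z.

Order the vertices as a < b < c < d < e. Listing each simplex with vertices in this order, K has dimension 1 with simplices:

  0-simplices (5): a, b, c, d, e
  1-simplices (5): ac, ae, bc, bd, de

giving chain groups C_0 ≅ Z^5, C_1 ≅ Z^5.

The boundary map ∂_1: C_1 → C_0 is given by ∂[p,q] = [q] − [p]. For instance
  ∂bd = d − b.
As a 5×5 matrix over Z this has rank 4, with invariant factors (1,1,1,1).

Computing H_k = (kernel of ∂_k) / (image of ∂_{k+1}):

  H_0: rank C_0 − rank ∂_1 = 5 − 4 = 1, and the invariant factors of ∂_1 are all 1, so H_0 = Z.
  H_1: rank ker ∂_1 − rank ∂_2 = (5 − 4) − 0 = 1, and there is no ∂_2, so H_1 = Z.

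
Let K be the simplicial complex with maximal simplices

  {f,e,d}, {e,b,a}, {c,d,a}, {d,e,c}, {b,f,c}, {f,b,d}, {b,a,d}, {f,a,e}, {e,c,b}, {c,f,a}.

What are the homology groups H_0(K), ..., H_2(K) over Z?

K has 6 vertices, 15 edges, 10 triangles.
rank ∂_0 = 0, rank ∂_1 = 5 ⇒ b_0 = 6 − 0 − 5 = 1; all invariant factors of ∂_1 are 1 so no torsion. So H_0 = Z.
rank ∂_1 = 5, rank ∂_2 = 10 ⇒ b_1 = 15 − 5 − 10 = 0; ∂_2 has invariant factor(s) [2] giving torsion. So H_1 = Z/2.
rank ∂_2 = 10, rank ∂_3 = 0 ⇒ b_2 = 10 − 10 − 0 = 0. So H_2 = 0.

H_0 = Z,  H_1 = Z/2,  H_2 = 0.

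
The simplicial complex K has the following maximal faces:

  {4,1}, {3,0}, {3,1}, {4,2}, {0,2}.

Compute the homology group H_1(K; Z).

Take the total order 0 < 1 < 2 < 3 < 4 on the vertex set. Then K (dimension 1) consists of the simplices:

  0-simplices (5): [0], [1], [2], [3], [4]
  1-simplices (5): [0,2], [0,3], [1,3], [1,4], [2,4]

so the chain groups are C_0 ≅ Z^5, C_1 ≅ Z^5.

Boundary ∂_1: C_1 → C_0 maps an edge to its endpoints' difference, ∂[p,q] = q − p. For instance
  ∂[1,3] = [3] − [1].
As a 5×5 matrix over Z this has rank 4, with invariant factors (1,1,1,1).

Now H_k = ker ∂_k / im ∂_{k+1}, so:

  H_1: rank ker ∂_1 − rank ∂_2 = (5 − 4) − 0 = 1, and there is no ∂_2, so H_1 ≅ Z.

(K is a triangulation of the circle S^1.)

H_1 ≅ Z.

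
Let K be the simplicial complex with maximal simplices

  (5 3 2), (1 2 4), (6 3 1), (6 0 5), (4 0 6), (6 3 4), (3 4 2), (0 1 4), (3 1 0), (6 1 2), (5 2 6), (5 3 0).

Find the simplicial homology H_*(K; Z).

Take the total order 0 < 1 < 2 < 3 < 4 < 5 < 6 on the vertex set. Then K (dimension 2) consists of the simplices:

  0-simplices (7): [0], [1], [2], [3], [4], [5], [6]
  1-simplices (18): [0,1], [0,3], [0,4], [0,5], [0,6], [1,2], [1,3], [1,4], [1,6], [2,3], [2,4], [2,5], [2,6], [3,4], [3,5], [3,6], [4,6], [5,6]
  2-simplices (12): [0,1,3], [0,1,4], [0,3,5], [0,4,6], [0,5,6], [1,2,4], [1,2,6], [1,3,6], [2,3,4], [2,3,5], [2,5,6], [3,4,6]

giving chain groups C_0 ≅ Z^7, C_1 ≅ Z^18, C_2 ≅ Z^12.

∂_1: C_1 → C_0 sends each edge [p,q] (with p < q) to q − p. For instance
  ∂[0,3] = [3] − [0].
This gives a 7×18 integer matrix of rank 6; reducing to Smith normal form yields diagonal entries (1,1,1,1,1,1).

The boundary map ∂_2: C_2 → C_1 acts by ∂[p,q,r] = [q,r] − [p,r] + [p,q]. For instance
  ∂[2,5,6] = [5,6] − [2,6] + [2,5],
  ∂[1,2,4] = [2,4] − [1,4] + [1,2].
The resulting 18×12 matrix has rank 12, and its Smith normal form has invariant factors (1,1,1,1,1,1,1,1,1,1,1,2).

From H_k ≅ ker(∂_k) / im(∂_{k+1}) we obtain:

  H_0: rank C_0 − rank ∂_1 = 7 − 6 = 1, and the invariant factors of ∂_1 are all 1, so H_0 ≅ Z.
  H_1: rank ker ∂_1 − rank ∂_2 = (18 − 6) − 12 = 0, and ∂_2 has invariant factor 2 > 1, so H_1 ≅ Z/2.
  H_2: rank ker ∂_2 − rank ∂_3 = (12 − 12) − 0 = 0, and there is no ∂_3, so H_2 ≅ 0.

H_0 = Z,  H_1 = Z/2,  H_2 = 0.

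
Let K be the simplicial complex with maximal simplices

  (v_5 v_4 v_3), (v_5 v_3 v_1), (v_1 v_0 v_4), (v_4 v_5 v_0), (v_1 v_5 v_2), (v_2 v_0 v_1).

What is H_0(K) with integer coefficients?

We work with the vertex ordering v_0 < v_1 < v_2 < v_3 < v_4 < v_5. The simplices of K, each written with vertices in increasing order, are:

  0-simplices (6): [v_0], [v_1], [v_2], [v_3], [v_4], [v_5]
  1-simplices (12): [v_0,v_1], [v_0,v_2], [v_0,v_4], [v_0,v_5], [v_1,v_2], [v_1,v_3], [v_1,v_4], [v_1,v_5], [v_2,v_5], [v_3,v_4], [v_3,v_5], [v_4,v_5]
  2-simplices (6): [v_0,v_1,v_2], [v_0,v_1,v_4], [v_0,v_4,v_5], [v_1,v_2,v_5], [v_1,v_3,v_5], [v_3,v_4,v_5]

so the chain groups are C_0 ≅ Z^6, C_1 ≅ Z^12, C_2 ≅ Z^6.

∂_1: C_1 → C_0 sends each edge [p,q] (with p < q) to q − p. For instance
  ∂[v_3,v_5] = [v_5] − [v_3].
The 6×12 boundary matrix has rank 5 and Smith normal form diag(1,1,1,1,1).

Boundary ∂_2: C_2 → C_1 sends each 2-simplex [p,q,r] to [q,r] − [p,r] + [p,q]. For instance
  ∂[v_3,v_4,v_5] = [v_4,v_5] − [v_3,v_5] + [v_3,v_4],
  ∂[v_1,v_2,v_5] = [v_2,v_5] − [v_1,v_5] + [v_1,v_2].
The 12×6 boundary matrix has rank 6 and Smith normal form diag(1,1,1,1,1,1).

Now H_k = ker ∂_k / im ∂_{k+1}, so:

  H_0: rank C_0 − rank ∂_1 = 6 − 5 = 1, and the invariant factors of ∂_1 are all 1, so H_0 ≅ Z.

(K is a triangulation of the cylinder S^1 x I.)

H_0 ≅ Z.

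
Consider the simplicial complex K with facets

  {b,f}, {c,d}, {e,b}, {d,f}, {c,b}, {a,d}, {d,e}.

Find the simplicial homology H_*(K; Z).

Order the vertices as a < b < c < d < e < f. Listing each simplex with vertices in this order, K has dimension 1 with simplices:

  0-simplices (6): a, b, c, d, e, f
  1-simplices (7): ad, bc, be, bf, cd, de, df

Hence C_0 ≅ Z^6, C_1 ≅ Z^7.

Boundary ∂_1: C_1 → C_0 maps an edge to its endpoints' difference, ∂[p,q] = q − p. For instance
  ∂de = e − d.
The resulting 6×7 matrix has rank 5, and its Smith normal form has invariant factors (1,1,1,1,1).

Now H_k = ker ∂_k / im ∂_{k+1}, so:

  H_0: rank C_0 − rank ∂_1 = 6 − 5 = 1, and the invariant factors of ∂_1 are all 1, so H_0 = Z.
  H_1: rank ker ∂_1 − rank ∂_2 = (7 − 5) − 0 = 2, and there is no ∂_2, so H_1 = Z^2.

H_0 = Z,  H_1 = Z^2.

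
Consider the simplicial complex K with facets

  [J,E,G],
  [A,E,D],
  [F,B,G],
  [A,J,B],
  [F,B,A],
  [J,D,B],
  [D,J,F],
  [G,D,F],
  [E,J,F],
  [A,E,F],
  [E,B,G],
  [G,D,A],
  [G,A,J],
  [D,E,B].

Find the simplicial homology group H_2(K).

H_2 = Z.

Fix the vertex order A < B < D < E < F < G < J and write every simplex with vertices in increasing order. Then dim K = 2 and the simplices of K are:

  0-simplices (7): A, B, D, E, F, G, J
  1-simplices (21): AB, AD, AE, AF, AG, AJ, BD, BE, BF, BG, BJ, DE, DF, DG, DJ, EF, EG, EJ, FG, FJ, GJ
  2-simplices (14): ABF, ABJ, ADE, ADG, AEF, AGJ, BDE, BDJ, BEG, BFG, DFG, DFJ, EFJ, EGJ

so the chain groups are C_0 ≅ Z^7, C_1 ≅ Z^21, C_2 ≅ Z^14.

∂_1: C_1 → C_0 sends each edge [p,q] (with p < q) to q − p. For instance
  ∂BF = F − B.
The 7×21 boundary matrix has rank 6 and Smith normal form diag(1,1,1,1,1,1).

The boundary map ∂_2: C_2 → C_1 maps a triangle to the signed sum of its edges. For instance
  ∂AGJ = GJ − AJ + AG,
  ∂BFG = FG − BG + BF.
The 21×14 boundary matrix has rank 13 and Smith normal form diag(1,1,1,1,1,1,1,1,1,1,1,1,1).

Reading off H_k = ker ∂_k / im ∂_{k+1}:

  H_2: rank ker ∂_2 − rank ∂_3 = (14 − 13) − 0 = 1, and there is no ∂_3, so H_2 ≅ Z.

(K is a triangulation of the torus T^2.)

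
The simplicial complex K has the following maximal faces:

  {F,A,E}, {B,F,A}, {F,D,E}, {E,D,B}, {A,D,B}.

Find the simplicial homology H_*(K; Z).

Order the vertices as A < B < D < E < F. Listing each simplex with vertices in this order, K has dimension 2 with simplices:

  0-simplices (5): A, B, D, E, F
  1-simplices (10): AB, AD, AE, AF, BD, BE, BF, DE, DF, EF
  2-simplices (5): ABD, ABF, AEF, BDE, DEF

so the chain groups are C_0 ≅ Z^5, C_1 ≅ Z^10, C_2 ≅ Z^5.

The boundary map ∂_1: C_1 → C_0 sends each edge [p,q] (with p < q) to q − p.
The 5×10 boundary matrix has rank 4 and Smith normal form diag(1,1,1,1).

Boundary ∂_2: C_2 → C_1 sends each 2-simplex [p,q,r] to [q,r] − [p,r] + [p,q]. For instance
  ∂ABF = BF − AF + AB,
  ∂DEF = EF − DF + DE.
This gives a 10×5 integer matrix of rank 5; reducing to Smith normal form yields diagonal entries (1,1,1,1,1).

Now H_k = ker ∂_k / im ∂_{k+1}, so:

  H_0: rank C_0 − rank ∂_1 = 5 − 4 = 1, and the invariant factors of ∂_1 are all 1, so H_0 = Z.
  H_1: rank ker ∂_1 − rank ∂_2 = (10 − 4) − 5 = 1, and the invariant factors of ∂_2 are all 1, so H_1 = Z.
  H_2: rank ker ∂_2 − rank ∂_3 = (5 − 5) − 0 = 0, and there is no ∂_3, so H_2 = 0.

As a check, the Euler characteristic is 5 − 10 + 5 = 0, which agrees with 1 − 1 + 0 = 0.
(K is a triangulation of the Möbius band.)

H_0 ≅ Z,  H_1 ≅ Z,  H_2 = 0.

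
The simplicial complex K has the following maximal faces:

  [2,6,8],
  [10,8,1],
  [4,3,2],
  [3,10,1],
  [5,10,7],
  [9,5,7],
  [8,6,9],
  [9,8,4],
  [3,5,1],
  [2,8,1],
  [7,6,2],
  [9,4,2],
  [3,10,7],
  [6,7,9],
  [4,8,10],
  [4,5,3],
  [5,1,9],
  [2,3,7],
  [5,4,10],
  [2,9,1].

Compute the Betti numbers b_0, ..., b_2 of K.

Fix the vertex order 1 < 2 < 3 < 4 < 5 < 6 < 7 < 8 < 9 < 10 and write every simplex with vertices in increasing order. Then dim K = 2 and the simplices of K are:

  0-simplices (10): [1], [2], [3], [4], [5], [6], [7], [8], [9], [10]
  1-simplices (30): (30 of them)
  2-simplices (20): (20 of them)

giving chain groups C_0 ≅ Z^10, C_1 ≅ Z^30, C_2 ≅ Z^20.

The boundary map ∂_1: C_1 → C_0 is given by ∂[p,q] = [q] − [p].
As a 10×30 matrix over Z this has rank 9, with invariant factors (1,1,1,1,1,1,1,1,1).

The boundary map ∂_2: C_2 → C_1 sends each 2-simplex [p,q,r] to [q,r] − [p,r] + [p,q]. For instance
  ∂[6,7,9] = [7,9] − [6,9] + [6,7],
  ∂[1,3,10] = [3,10] − [1,10] + [1,3].
As a 30×20 matrix over Z this has rank 20, with invariant factors (1,1,1,1,1,1,1,1,1,1,1,1,1,1,1,1,1,1,1,2).

Now H_k = ker ∂_k / im ∂_{k+1}, so:

  H_0: rank C_0 − rank ∂_1 = 10 − 9 = 1, and the invariant factors of ∂_1 are all 1, so H_0 ≅ Z.
  H_1: rank ker ∂_1 − rank ∂_2 = (30 − 9) − 20 = 1, and ∂_2 has invariant factor 2 > 1, so H_1 ≅ Z ⊕ Z_2.
  H_2: rank ker ∂_2 − rank ∂_3 = (20 − 20) − 0 = 0, and there is no ∂_3, so H_2 ≅ 0.

(K is a triangulation of the Klein bottle.)

Hence the Betti numbers are b_0 = 1, b_1 = 1, b_2 = 0.

b_0 = 1, b_1 = 1, b_2 = 0.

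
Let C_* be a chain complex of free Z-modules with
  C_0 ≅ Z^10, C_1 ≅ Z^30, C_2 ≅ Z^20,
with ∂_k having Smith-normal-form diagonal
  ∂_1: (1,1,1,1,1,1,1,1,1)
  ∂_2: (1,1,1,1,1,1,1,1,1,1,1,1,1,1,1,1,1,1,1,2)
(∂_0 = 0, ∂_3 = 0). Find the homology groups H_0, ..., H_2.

H_0 = Z,  H_1 = Z ⊕ Z/2,  H_2 = 0.

H_0: b_0 = 10 − 0 − 9 = 1; torsion from ∂_1 factors > 1: none. So H_0 = Z.
H_1: b_1 = 30 − 9 − 20 = 1; torsion from ∂_2 factors > 1: [2]. So H_1 = Z ⊕ Z/2.
H_2: b_2 = 20 − 20 − 0 = 0; torsion from ∂_3 factors > 1: none. So H_2 = 0.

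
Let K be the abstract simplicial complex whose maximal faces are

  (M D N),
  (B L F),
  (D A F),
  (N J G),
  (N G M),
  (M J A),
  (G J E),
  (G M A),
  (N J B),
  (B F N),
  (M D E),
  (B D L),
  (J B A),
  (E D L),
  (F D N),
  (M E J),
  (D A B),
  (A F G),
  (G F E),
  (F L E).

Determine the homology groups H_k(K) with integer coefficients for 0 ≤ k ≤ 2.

Fix the vertex order A < B < D < E < F < G < J < L < M < N and write every simplex with vertices in increasing order. Then dim K = 2 and the simplices of K are:

  0-simplices (10): A, B, D, E, F, G, J, L, M, N
  1-simplices (30): AB, AD, AF, AG, AJ, AM, BD, BF, BJ, BL, BN, DE, DF, DL, DM, DN, EF, EG, EJ, EL, EM, FG, FL, FN, GJ, GM, GN, JM, JN, MN
  2-simplices (20): ABD, ABJ, ADF, AFG, AGM, AJM, BDL, BFL, BFN, BJN, DEL, DEM, DFN, DMN, EFG, EFL, EGJ, EJM, GJN, GMN

giving chain groups C_0 ≅ Z^10, C_1 ≅ Z^30, C_2 ≅ Z^20.

Boundary ∂_1: C_1 → C_0 sends each edge [p,q] (with p < q) to q − p.
As a 10×30 matrix over Z this has rank 9, with invariant factors (1,1,1,1,1,1,1,1,1).

∂_2: C_2 → C_1 maps a triangle to the signed sum of its edges. For instance
  ∂BJN = JN − BN + BJ,
  ∂ABD = BD − AD + AB.
This gives a 30×20 integer matrix of rank 20; reducing to Smith normal form yields diagonal entries (1,1,1,1,1,1,1,1,1,1,1,1,1,1,1,1,1,1,1,2).

Now H_k = ker ∂_k / im ∂_{k+1}, so:

  H_0: rank C_0 − rank ∂_1 = 10 − 9 = 1, and the invariant factors of ∂_1 are all 1, so H_0 ≅ Z.
  H_1: rank ker ∂_1 − rank ∂_2 = (30 − 9) − 20 = 1, and ∂_2 has invariant factor 2 > 1, so H_1 ≅ Z ⊕ Z/2Z.
  H_2: rank ker ∂_2 − rank ∂_3 = (20 − 20) − 0 = 0, and there is no ∂_3, so H_2 ≅ 0.

H_0 = Z,  H_1 = Z ⊕ Z/2Z,  H_2 = 0.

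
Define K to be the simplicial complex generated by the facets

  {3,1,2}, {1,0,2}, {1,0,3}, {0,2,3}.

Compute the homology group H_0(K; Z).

H_0 ≅ Z.

K has 4 vertices, 6 edges, 4 triangles.
rank ∂_0 = 0, rank ∂_1 = 3 ⇒ b_0 = 4 − 0 − 3 = 1; all invariant factors of ∂_1 are 1 so no torsion. So H_0 = Z.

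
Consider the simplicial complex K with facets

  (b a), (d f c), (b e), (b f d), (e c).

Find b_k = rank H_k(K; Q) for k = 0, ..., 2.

We work with the vertex ordering a < b < c < d < e < f. The simplices of K, each written with vertices in increasing order, are:

  0-simplices (6): a, b, c, d, e, f
  1-simplices (8): ab, bd, be, bf, cd, ce, cf, df
  2-simplices (2): bdf, cdf

Hence C_0 ≅ Z^6, C_1 ≅ Z^8, C_2 ≅ Z^2.

The boundary map ∂_1: C_1 → C_0 is given by ∂[p,q] = [q] − [p]. For instance
  ∂ce = e − c.
This gives a 6×8 integer matrix of rank 5; reducing to Smith normal form yields diagonal entries (1,1,1,1,1).

Boundary ∂_2: C_2 → C_1 sends each 2-simplex [p,q,r] to [q,r] − [p,r] + [p,q]. For instance
  ∂cdf = df − cf + cd,
  ∂bdf = df − bf + bd.
The 8×2 boundary matrix has rank 2 and Smith normal form diag(1,1).

From H_k ≅ ker(∂_k) / im(∂_{k+1}) we obtain:

  H_0: rank C_0 − rank ∂_1 = 6 − 5 = 1, and the invariant factors of ∂_1 are all 1, so H_0 = Z.
  H_1: rank ker ∂_1 − rank ∂_2 = (8 − 5) − 2 = 1, and the invariant factors of ∂_2 are all 1, so H_1 = Z.
  H_2: rank ker ∂_2 − rank ∂_3 = (2 − 2) − 0 = 0, and there is no ∂_3, so H_2 = 0.

As a check, the Euler characteristic is 6 − 8 + 2 = 0, which agrees with 1 − 1 + 0 = 0.

Hence the Betti numbers are b_0 = 1, b_1 = 1, b_2 = 0.

b_0 = 1, b_1 = 1, b_2 = 0.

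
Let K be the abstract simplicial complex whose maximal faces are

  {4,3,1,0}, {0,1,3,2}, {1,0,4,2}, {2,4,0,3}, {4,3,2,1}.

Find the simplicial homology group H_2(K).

H_2 ≅ 0.

K has 5 vertices, 10 edges, 10 triangles, 5 3-simplices.
rank ∂_2 = 6, rank ∂_3 = 4 ⇒ b_2 = 10 − 6 − 4 = 0; all invariant factors of ∂_3 are 1 so no torsion. So H_2 ≅ 0.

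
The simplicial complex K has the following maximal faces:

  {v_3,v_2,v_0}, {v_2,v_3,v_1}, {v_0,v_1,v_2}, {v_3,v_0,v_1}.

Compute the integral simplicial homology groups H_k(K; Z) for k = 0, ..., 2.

H_0 = Z,  H_1 = 0,  H_2 = Z.

K has 4 vertices, 6 edges, 4 triangles.
rank ∂_0 = 0, rank ∂_1 = 3 ⇒ b_0 = 4 − 0 − 3 = 1; all invariant factors of ∂_1 are 1 so no torsion. So H_0 = Z.
rank ∂_1 = 3, rank ∂_2 = 3 ⇒ b_1 = 6 − 3 − 3 = 0; all invariant factors of ∂_2 are 1 so no torsion. So H_1 = 0.
rank ∂_2 = 3, rank ∂_3 = 0 ⇒ b_2 = 4 − 3 − 0 = 1. So H_2 = Z.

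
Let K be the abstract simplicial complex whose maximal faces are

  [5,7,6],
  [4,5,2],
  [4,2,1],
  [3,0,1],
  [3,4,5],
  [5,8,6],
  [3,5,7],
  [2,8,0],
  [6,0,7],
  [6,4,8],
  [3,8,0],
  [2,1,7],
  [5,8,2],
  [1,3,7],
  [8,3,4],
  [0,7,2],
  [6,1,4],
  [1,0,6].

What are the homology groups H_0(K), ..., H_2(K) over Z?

Order the vertices as 0 < 1 < 2 < 3 < 4 < 5 < 6 < 7 < 8. Listing each simplex with vertices in this order, K has dimension 2 with simplices:

  0-simplices (9): [0], [1], [2], [3], [4], [5], [6], [7], [8]
  1-simplices (27): (27 of them)
  2-simplices (18): [0,1,3], [0,1,6], [0,2,7], [0,2,8], [0,3,8], [0,6,7], [1,2,4], [1,2,7], [1,3,7], [1,4,6], [2,4,5], [2,5,8], [3,4,5], [3,4,8], [3,5,7], [4,6,8], [5,6,7], [5,6,8]

giving chain groups C_0 ≅ Z^9, C_1 ≅ Z^27, C_2 ≅ Z^18.

The boundary map ∂_1: C_1 → C_0 maps an edge to its endpoints' difference, ∂[p,q] = q − p. For instance
  ∂[4,6] = [6] − [4].
As a 9×27 matrix over Z this has rank 8, with invariant factors (1,1,1,1,1,1,1,1).

∂_2: C_2 → C_1 acts by ∂[p,q,r] = [q,r] − [p,r] + [p,q]. For instance
  ∂[0,6,7] = [6,7] − [0,7] + [0,6],
  ∂[0,2,7] = [2,7] − [0,7] + [0,2].
As a 27×18 matrix over Z this has rank 18, with invariant factors (1,1,1,1,1,1,1,1,1,1,1,1,1,1,1,1,1,2).

From H_k ≅ ker(∂_k) / im(∂_{k+1}) we obtain:

  H_0: rank C_0 − rank ∂_1 = 9 − 8 = 1, and the invariant factors of ∂_1 are all 1, so H_0 = Z.
  H_1: rank ker ∂_1 − rank ∂_2 = (27 − 8) − 18 = 1, and ∂_2 has invariant factor 2 > 1, so H_1 = Z ⊕ Z/2.
  H_2: rank ker ∂_2 − rank ∂_3 = (18 − 18) − 0 = 0, and there is no ∂_3, so H_2 = 0.

H_0 ≅ Z,  H_1 ≅ Z ⊕ Z/2,  H_2 = 0.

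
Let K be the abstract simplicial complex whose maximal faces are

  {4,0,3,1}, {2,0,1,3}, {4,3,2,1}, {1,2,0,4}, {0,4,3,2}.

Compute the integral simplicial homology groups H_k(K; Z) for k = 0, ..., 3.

H_0 ≅ Z,  H_1 = 0,  H_2 = 0,  H_3 ≅ Z.

K has 5 vertices, 10 edges, 10 triangles, 5 3-simplices.
rank ∂_0 = 0, rank ∂_1 = 4 ⇒ b_0 = 5 − 0 − 4 = 1; all invariant factors of ∂_1 are 1 so no torsion. So H_0 ≅ Z.
rank ∂_1 = 4, rank ∂_2 = 6 ⇒ b_1 = 10 − 4 − 6 = 0; all invariant factors of ∂_2 are 1 so no torsion. So H_1 ≅ 0.
rank ∂_2 = 6, rank ∂_3 = 4 ⇒ b_2 = 10 − 6 − 4 = 0; all invariant factors of ∂_3 are 1 so no torsion. So H_2 ≅ 0.
rank ∂_3 = 4, rank ∂_4 = 0 ⇒ b_3 = 5 − 4 − 0 = 1. So H_3 ≅ Z.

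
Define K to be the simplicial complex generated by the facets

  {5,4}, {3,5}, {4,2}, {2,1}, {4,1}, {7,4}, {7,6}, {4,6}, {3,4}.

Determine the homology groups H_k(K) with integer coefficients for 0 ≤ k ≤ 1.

Order the vertices as 1 < 2 < 3 < 4 < 5 < 6 < 7. Listing each simplex with vertices in this order, K has dimension 1 with simplices:

  0-simplices (7): [1], [2], [3], [4], [5], [6], [7]
  1-simplices (9): [1,2], [1,4], [2,4], [3,4], [3,5], [4,5], [4,6], [4,7], [6,7]

Hence C_0 ≅ Z^7, C_1 ≅ Z^9.

∂_1: C_1 → C_0 maps an edge to its endpoints' difference, ∂[p,q] = q − p.
As a 7×9 matrix over Z this has rank 6, with invariant factors (1,1,1,1,1,1).

From H_k ≅ ker(∂_k) / im(∂_{k+1}) we obtain:

  H_0: rank C_0 − rank ∂_1 = 7 − 6 = 1, and the invariant factors of ∂_1 are all 1, so H_0 = Z.
  H_1: rank ker ∂_1 − rank ∂_2 = (9 − 6) − 0 = 3, and there is no ∂_2, so H_1 = Z^3.

H_0 = Z,  H_1 = Z^3.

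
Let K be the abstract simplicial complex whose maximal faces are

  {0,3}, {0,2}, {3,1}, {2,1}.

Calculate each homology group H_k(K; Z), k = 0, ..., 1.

Fix the vertex order 0 < 1 < 2 < 3 and write every simplex with vertices in increasing order. Then dim K = 1 and the simplices of K are:

  0-simplices (4): [0], [1], [2], [3]
  1-simplices (4): [0,2], [0,3], [1,2], [1,3]

so the chain groups are C_0 ≅ Z^4, C_1 ≅ Z^4.

∂_1: C_1 → C_0 sends each edge [p,q] (with p < q) to q − p. For instance
  ∂[0,3] = [3] − [0].
This gives a 4×4 integer matrix of rank 3; reducing to Smith normal form yields diagonal entries (1,1,1).

From H_k ≅ ker(∂_k) / im(∂_{k+1}) we obtain:

  H_0: rank C_0 − rank ∂_1 = 4 − 3 = 1, and the invariant factors of ∂_1 are all 1, so H_0 = Z.
  H_1: rank ker ∂_1 − rank ∂_2 = (4 − 3) − 0 = 1, and there is no ∂_2, so H_1 = Z.

H_0 ≅ Z,  H_1 ≅ Z.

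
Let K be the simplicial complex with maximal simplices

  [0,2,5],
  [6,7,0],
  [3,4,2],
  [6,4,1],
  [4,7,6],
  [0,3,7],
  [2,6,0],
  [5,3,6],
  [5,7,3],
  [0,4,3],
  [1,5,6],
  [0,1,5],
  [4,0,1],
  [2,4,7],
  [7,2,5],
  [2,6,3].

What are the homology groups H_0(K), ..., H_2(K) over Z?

H_0 = Z,  H_1 = Z^2,  H_2 = Z.

Take the total order 0 < 1 < 2 < 3 < 4 < 5 < 6 < 7 on the vertex set. Then K (dimension 2) consists of the simplices:

  0-simplices (8): [0], [1], [2], [3], [4], [5], [6], [7]
  1-simplices (24): (24 of them)
  2-simplices (16): [0,1,4], [0,1,5], [0,2,5], [0,2,6], [0,3,4], [0,3,7], [0,6,7], [1,4,6], [1,5,6], [2,3,4], [2,3,6], [2,4,7], [2,5,7], [3,5,6], [3,5,7], [4,6,7]

Hence C_0 ≅ Z^8, C_1 ≅ Z^24, C_2 ≅ Z^16.

The boundary map ∂_1: C_1 → C_0 maps an edge to its endpoints' difference, ∂[p,q] = q − p.
The resulting 8×24 matrix has rank 7, and its Smith normal form has invariant factors (1,1,1,1,1,1,1).

The boundary map ∂_2: C_2 → C_1 acts by ∂[p,q,r] = [q,r] − [p,r] + [p,q]. For instance
  ∂[0,2,5] = [2,5] − [0,5] + [0,2],
  ∂[0,1,5] = [1,5] − [0,5] + [0,1].
This gives a 24×16 integer matrix of rank 15; reducing to Smith normal form yields diagonal entries (1,1,1,1,1,1,1,1,1,1,1,1,1,1,1).

From H_k ≅ ker(∂_k) / im(∂_{k+1}) we obtain:

  H_0: rank C_0 − rank ∂_1 = 8 − 7 = 1, and the invariant factors of ∂_1 are all 1, so H_0 ≅ Z.
  H_1: rank ker ∂_1 − rank ∂_2 = (24 − 7) − 15 = 2, and the invariant factors of ∂_2 are all 1, so H_1 ≅ Z^2.
  H_2: rank ker ∂_2 − rank ∂_3 = (16 − 15) − 0 = 1, and there is no ∂_3, so H_2 ≅ Z.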